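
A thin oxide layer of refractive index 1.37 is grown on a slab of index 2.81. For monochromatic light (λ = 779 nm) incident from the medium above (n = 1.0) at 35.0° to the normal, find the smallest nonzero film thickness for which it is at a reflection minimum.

Ray reflecting at the top interface goes from n = 1.0 toward n = 1.37: a half-wave phase shift.
At the lower boundary (n = 1.37 to n = 2.81) the reflected ray undergoes a half-wave phase shift.
Net: no relative phase inversion (both shifts match).
So the condition for destructive reflection is 2 n t cos θ_r = (m + ½) λ.
Snell's law: 1.0 sin 35.0° = 1.37 sin θ_r → sin θ_r = 0.419, cos θ_r = 0.908.
Minimum at m = 0: t = λ / (4 n cos θ_r) = 779 / (4 × 1.37 × 0.908) = 157 nm.

157 nm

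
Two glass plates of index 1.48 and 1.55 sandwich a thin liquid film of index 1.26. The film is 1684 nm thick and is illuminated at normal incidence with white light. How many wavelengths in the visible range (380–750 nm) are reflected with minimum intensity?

Top surface (1.48 → 1.26): reflection off a lower-index medium gives no phase shift.
Ray reflecting at the bottom interface goes from n = 1.26 toward n = 1.55: a half-wave phase shift.
Net: one phase inversion between the two reflected rays.
So the condition for destructive reflection is 2 n t = m λ.
λ = 2 n t / m = 4244 / m nm.
m=5: 849 nm (IR); m=6: 707 nm (visible); m=7: 606 nm (visible); m=8: 530 nm (visible); m=9: 472 nm (visible); m=10: 424 nm (visible); m=11: 386 nm (visible); m=12: 354 nm (UV).

6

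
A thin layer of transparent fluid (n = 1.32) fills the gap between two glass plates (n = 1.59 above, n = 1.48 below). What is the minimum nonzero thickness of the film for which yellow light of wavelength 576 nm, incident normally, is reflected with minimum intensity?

At the upper boundary (n = 1.59 to n = 1.32) the reflected ray undergoes no phase shift.
At the lower boundary (n = 1.32 to n = 1.48) the reflected ray undergoes a half-wave phase shift.
Net: one phase inversion between the two reflected rays.
So the condition for destructive reflection is 2 n t = m λ.
Minimum nonzero at m = 1: t = λ / (2 n) = 576 / (2 × 1.32) = 218 nm.

218 nm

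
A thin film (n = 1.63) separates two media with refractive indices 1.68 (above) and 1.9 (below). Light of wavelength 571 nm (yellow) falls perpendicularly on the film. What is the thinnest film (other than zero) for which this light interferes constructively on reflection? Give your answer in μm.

Ray reflecting at the top interface goes from n = 1.68 toward n = 1.63: no phase shift.
Ray reflecting at the bottom interface goes from n = 1.63 toward n = 1.9: a half-wave phase shift.
Net: one phase inversion between the two reflected rays.
So the condition for constructive reflection is 2 n t = (m + ½) λ.
Minimum at m = 0: t = λ / (4 n) = 571 / (4 × 1.63) = 87.6 nm.

0.0876 μm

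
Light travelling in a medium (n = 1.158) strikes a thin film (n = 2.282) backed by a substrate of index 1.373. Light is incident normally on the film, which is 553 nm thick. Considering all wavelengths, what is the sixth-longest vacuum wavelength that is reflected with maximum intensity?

At the upper boundary (n = 1.158 to n = 2.282) the reflected ray undergoes a half-wave phase shift.
Bottom surface (2.282 → 1.373): reflection off a lower-index medium gives no phase shift.
Net: one phase inversion between the two reflected rays.
With one net inversion, constructive interference in reflection requires 2 n t = (m + ½) λ.
λ = 2 n t / (m + ½). The sixth-longest wavelength is m = 5: λ = 2 × 2.282 × 553 / 5.50 = 459 nm.

459 nm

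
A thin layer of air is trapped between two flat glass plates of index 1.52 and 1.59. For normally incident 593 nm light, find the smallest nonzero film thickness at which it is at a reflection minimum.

297 nm

Top surface (1.52 → 1.0): reflection off a lower-index medium gives no phase shift.
At the lower boundary (n = 1.0 to n = 1.59) the reflected ray undergoes a half-wave phase shift.
Exactly one π shift → a net half-wave offset.
With one net inversion, destructive interference in reflection requires 2 n t = m λ.
Minimum nonzero at m = 1: t = λ / (2 n) = 593 / (2 × 1.0) = 297 nm.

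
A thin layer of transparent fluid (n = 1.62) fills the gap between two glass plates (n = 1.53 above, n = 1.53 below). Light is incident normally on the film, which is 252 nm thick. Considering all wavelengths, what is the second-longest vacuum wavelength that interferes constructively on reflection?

Top surface (1.53 → 1.62): reflection off a higher-index medium gives a half-wave phase shift.
Bottom surface (1.62 → 1.53): reflection off a lower-index medium gives no phase shift.
Exactly one π shift → a net half-wave offset.
With one net inversion, constructive interference in reflection requires 2 n t = (m + ½) λ.
λ = 2 n t / (m + ½). The second-longest wavelength is m = 1: λ = 2 × 1.62 × 252 / 1.50 = 544 nm.

544 nm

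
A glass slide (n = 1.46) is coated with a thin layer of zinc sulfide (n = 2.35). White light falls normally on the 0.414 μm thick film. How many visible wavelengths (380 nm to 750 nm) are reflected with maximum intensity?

Ray reflecting at the top interface goes from n = 1.0 toward n = 2.35: a half-wave phase shift.
Ray reflecting at the bottom interface goes from n = 2.35 toward n = 1.46: no phase shift.
Exactly one π shift → a net half-wave offset.
For strong reflection here: 2 n t = (m + ½) λ.
λ = 2 n t / (m + ½) = 1946 / (m + ½) nm.
m=2: 778 nm (IR); m=3: 556 nm (visible); m=4: 432 nm (visible); m=5: 354 nm (UV).

2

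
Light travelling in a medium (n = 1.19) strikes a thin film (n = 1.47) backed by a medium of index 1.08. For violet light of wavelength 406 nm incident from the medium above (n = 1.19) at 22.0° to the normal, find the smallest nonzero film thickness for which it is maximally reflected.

72.5 nm

Top surface (1.19 → 1.47): reflection off a higher-index medium gives a half-wave phase shift.
At the lower boundary (n = 1.47 to n = 1.08) the reflected ray undergoes no phase shift.
Exactly one π shift → a net half-wave offset.
So the condition for constructive reflection is 2 n t cos θ_r = (m + ½) λ.
Snell's law: 1.19 sin 22.0° = 1.47 sin θ_r → sin θ_r = 0.303, cos θ_r = 0.953.
Minimum at m = 0: t = λ / (4 n cos θ_r) = 406 / (4 × 1.47 × 0.953) = 72.5 nm.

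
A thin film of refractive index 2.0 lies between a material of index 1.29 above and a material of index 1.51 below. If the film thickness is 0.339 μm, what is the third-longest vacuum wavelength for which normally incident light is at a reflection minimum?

Top surface (1.29 → 2.0): reflection off a higher-index medium gives a half-wave phase shift.
Bottom surface (2.0 → 1.51): reflection off a lower-index medium gives no phase shift.
Exactly one π shift → a net half-wave offset.
So the condition for destructive reflection is 2 n t = m λ.
λ = 2 n t / m. The third-longest wavelength is m = 3: λ = 2 × 2.0 × 339 / 3.00 = 452 nm.

452 nm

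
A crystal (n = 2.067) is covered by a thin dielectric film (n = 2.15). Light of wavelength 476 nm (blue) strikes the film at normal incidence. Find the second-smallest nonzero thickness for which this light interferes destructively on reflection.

221 nm

Ray reflecting at the top interface goes from n = 1.0 toward n = 2.15: a half-wave phase shift.
Bottom surface (2.15 → 2.067): reflection off a lower-index medium gives no phase shift.
Net: one phase inversion between the two reflected rays.
So the condition for destructive reflection is 2 n t = m λ.
The second-smallest nonzero thickness corresponds to m = 2: t = m λ / (2 n) = 2.00 × 476 / (2 × 2.15) = 221 nm.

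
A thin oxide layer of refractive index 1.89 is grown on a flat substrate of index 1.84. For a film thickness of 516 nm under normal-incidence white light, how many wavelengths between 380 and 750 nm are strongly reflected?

At the upper boundary (n = 1.0 to n = 1.89) the reflected ray undergoes a half-wave phase shift.
Ray reflecting at the bottom interface goes from n = 1.89 toward n = 1.84: no phase shift.
Exactly one π shift → a net half-wave offset.
With one net inversion, constructive interference in reflection requires 2 n t = (m + ½) λ.
λ = 2 n t / (m + ½) = 1950 / (m + ½) nm.
m=2: 780 nm (IR); m=3: 557 nm (visible); m=4: 433 nm (visible); m=5: 355 nm (UV).

2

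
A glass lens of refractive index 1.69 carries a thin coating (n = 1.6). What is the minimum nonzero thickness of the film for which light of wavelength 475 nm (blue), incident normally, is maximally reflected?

148 nm

At the upper boundary (n = 1.0 to n = 1.6) the reflected ray undergoes a half-wave phase shift.
At the lower boundary (n = 1.6 to n = 1.69) the reflected ray undergoes a half-wave phase shift.
Zero or two π shifts → no net half-wave offset.
For maximum reflection here: 2 n t = m λ.
Minimum nonzero at m = 1: t = λ / (2 n) = 475 / (2 × 1.6) = 148 nm.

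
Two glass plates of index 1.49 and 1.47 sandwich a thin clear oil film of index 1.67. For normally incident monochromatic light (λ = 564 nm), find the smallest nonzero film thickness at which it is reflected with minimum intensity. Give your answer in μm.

At the upper boundary (n = 1.49 to n = 1.67) the reflected ray undergoes a half-wave phase shift.
Ray reflecting at the bottom interface goes from n = 1.67 toward n = 1.47: no phase shift.
Exactly one π shift → a net half-wave offset.
So the condition for destructive reflection is 2 n t = m λ.
Minimum nonzero at m = 1: t = λ / (2 n) = 564 / (2 × 1.67) = 169 nm.

0.169 μm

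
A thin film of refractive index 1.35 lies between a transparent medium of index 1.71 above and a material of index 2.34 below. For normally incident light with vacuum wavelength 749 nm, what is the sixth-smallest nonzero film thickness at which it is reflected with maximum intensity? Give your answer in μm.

1.53 μm

Top surface (1.71 → 1.35): reflection off a lower-index medium gives no phase shift.
Ray reflecting at the bottom interface goes from n = 1.35 toward n = 2.34: a half-wave phase shift.
The two reflections differ by half a wavelength.
For strong reflection here: 2 n t = (m + ½) λ.
The sixth-smallest nonzero thickness corresponds to m = 5: t = (m + ½) λ / (2 n) = 5.50 × 749 / (2 × 1.35) = 1526 nm.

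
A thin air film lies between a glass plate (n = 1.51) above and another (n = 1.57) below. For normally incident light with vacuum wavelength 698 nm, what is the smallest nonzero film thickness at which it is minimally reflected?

Ray reflecting at the top interface goes from n = 1.51 toward n = 1.0: no phase shift.
Ray reflecting at the bottom interface goes from n = 1.0 toward n = 1.57: a half-wave phase shift.
The two reflections differ by half a wavelength.
So the condition for destructive reflection is 2 n t = m λ.
The smallest nonzero thickness corresponds to m = 1: t = m λ / (2 n) = 1.00 × 698 / (2 × 1.0) = 349 nm.

349 nm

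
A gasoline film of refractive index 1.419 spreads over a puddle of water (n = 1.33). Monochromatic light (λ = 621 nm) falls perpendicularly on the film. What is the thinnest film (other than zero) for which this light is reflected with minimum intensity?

219 nm

At the upper boundary (n = 1.0 to n = 1.419) the reflected ray undergoes a half-wave phase shift.
Bottom surface (1.419 → 1.33): reflection off a lower-index medium gives no phase shift.
Net: one phase inversion between the two reflected rays.
For minimum reflection here: 2 n t = m λ.
Minimum nonzero at m = 1: t = λ / (2 n) = 621 / (2 × 1.419) = 219 nm.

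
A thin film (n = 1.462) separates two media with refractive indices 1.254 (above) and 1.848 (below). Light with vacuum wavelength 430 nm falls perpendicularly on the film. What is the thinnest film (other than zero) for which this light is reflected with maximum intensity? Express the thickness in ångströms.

Ray reflecting at the top interface goes from n = 1.254 toward n = 1.462: a half-wave phase shift.
At the lower boundary (n = 1.462 to n = 1.848) the reflected ray undergoes a half-wave phase shift.
The two reflections carry the same phase change, so no net offset.
For bright reflection here: 2 n t = m λ.
Minimum nonzero at m = 1: t = λ / (2 n) = 430 / (2 × 1.462) = 147 nm.

1471 Å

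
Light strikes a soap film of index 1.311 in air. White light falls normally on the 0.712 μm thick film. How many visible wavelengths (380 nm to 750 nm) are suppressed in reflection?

Ray reflecting at the top interface goes from n = 1.0 toward n = 1.311: a half-wave phase shift.
Ray reflecting at the bottom interface goes from n = 1.311 toward n = 1.0: no phase shift.
Exactly one π shift → a net half-wave offset.
With one net inversion, destructive interference in reflection requires 2 n t = m λ.
λ = 2 n t / m = 1867 / m nm.
m=2: 933 nm (IR); m=3: 622 nm (visible); m=4: 467 nm (visible); m=5: 373 nm (UV).

2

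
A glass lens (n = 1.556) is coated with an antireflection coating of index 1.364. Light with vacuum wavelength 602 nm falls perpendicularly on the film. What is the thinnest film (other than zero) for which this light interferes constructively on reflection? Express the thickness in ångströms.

Ray reflecting at the top interface goes from n = 1.0 toward n = 1.364: a half-wave phase shift.
At the lower boundary (n = 1.364 to n = 1.556) the reflected ray undergoes a half-wave phase shift.
Net: no relative phase inversion (both shifts match).
With no net inversion, constructive interference in reflection requires 2 n t = m λ.
Minimum nonzero at m = 1: t = λ / (2 n) = 602 / (2 × 1.364) = 221 nm.

2207 Å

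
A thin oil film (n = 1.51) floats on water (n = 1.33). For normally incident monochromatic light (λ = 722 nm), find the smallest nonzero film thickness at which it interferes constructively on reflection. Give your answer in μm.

At the upper boundary (n = 1.0 to n = 1.51) the reflected ray undergoes a half-wave phase shift.
Ray reflecting at the bottom interface goes from n = 1.51 toward n = 1.33: no phase shift.
The two reflections differ by half a wavelength.
For maximum reflection here: 2 n t = (m + ½) λ.
Minimum at m = 0: t = λ / (4 n) = 722 / (4 × 1.51) = 120 nm.

0.120 μm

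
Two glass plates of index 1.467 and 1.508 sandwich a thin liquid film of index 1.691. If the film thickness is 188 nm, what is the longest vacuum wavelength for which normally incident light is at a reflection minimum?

636 nm

At the upper boundary (n = 1.467 to n = 1.691) the reflected ray undergoes a half-wave phase shift.
Bottom surface (1.691 → 1.508): reflection off a lower-index medium gives no phase shift.
Exactly one π shift → a net half-wave offset.
With one net inversion, destructive interference in reflection requires 2 n t = m λ.
λ = 2 n t / m. The longest wavelength is m = 1: λ = 2 × 1.691 × 188 / 1.00 = 636 nm.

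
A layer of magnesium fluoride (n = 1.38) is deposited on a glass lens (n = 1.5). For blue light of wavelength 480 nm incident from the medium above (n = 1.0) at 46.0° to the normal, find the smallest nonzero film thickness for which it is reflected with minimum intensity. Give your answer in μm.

At the upper boundary (n = 1.0 to n = 1.38) the reflected ray undergoes a half-wave phase shift.
Bottom surface (1.38 → 1.5): reflection off a higher-index medium gives a half-wave phase shift.
Net: no relative phase inversion (both shifts match).
For weak reflection here: 2 n t cos θ_r = (m + ½) λ.
Snell's law: 1.0 sin 46.0° = 1.38 sin θ_r → sin θ_r = 0.521, cos θ_r = 0.853.
Minimum at m = 0: t = λ / (4 n cos θ_r) = 480 / (4 × 1.38 × 0.853) = 102 nm.

0.102 μm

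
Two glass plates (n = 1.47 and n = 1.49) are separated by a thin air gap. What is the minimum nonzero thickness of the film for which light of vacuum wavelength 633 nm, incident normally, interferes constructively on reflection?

Top surface (1.47 → 1.0): reflection off a lower-index medium gives no phase shift.
At the lower boundary (n = 1.0 to n = 1.49) the reflected ray undergoes a half-wave phase shift.
Net: one phase inversion between the two reflected rays.
So the condition for constructive reflection is 2 n t = (m + ½) λ.
Minimum at m = 0: t = λ / (4 n) = 633 / (4 × 1.0) = 158 nm.

158 nm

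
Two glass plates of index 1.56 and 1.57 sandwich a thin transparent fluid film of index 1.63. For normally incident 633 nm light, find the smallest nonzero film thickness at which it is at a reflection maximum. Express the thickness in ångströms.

Top surface (1.56 → 1.63): reflection off a higher-index medium gives a half-wave phase shift.
At the lower boundary (n = 1.63 to n = 1.57) the reflected ray undergoes no phase shift.
Net: one phase inversion between the two reflected rays.
With one net inversion, constructive interference in reflection requires 2 n t = (m + ½) λ.
Minimum at m = 0: t = λ / (4 n) = 633 / (4 × 1.63) = 97.1 nm.

971 Å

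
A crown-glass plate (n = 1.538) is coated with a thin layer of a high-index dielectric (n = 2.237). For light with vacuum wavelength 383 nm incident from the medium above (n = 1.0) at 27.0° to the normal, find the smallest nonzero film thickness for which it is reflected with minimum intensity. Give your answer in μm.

0.0874 μm

At the upper boundary (n = 1.0 to n = 2.237) the reflected ray undergoes a half-wave phase shift.
Ray reflecting at the bottom interface goes from n = 2.237 toward n = 1.538: no phase shift.
Exactly one π shift → a net half-wave offset.
For minimum reflection here: 2 n t cos θ_r = m λ.
Snell's law: 1.0 sin 27.0° = 2.237 sin θ_r → sin θ_r = 0.203, cos θ_r = 0.979.
Minimum nonzero at m = 1: t = λ / (2 n cos θ_r) = 383 / (2 × 2.237 × 0.979) = 87.4 nm.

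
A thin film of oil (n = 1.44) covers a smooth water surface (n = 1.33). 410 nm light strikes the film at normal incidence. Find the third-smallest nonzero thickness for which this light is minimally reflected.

Ray reflecting at the top interface goes from n = 1.0 toward n = 1.44: a half-wave phase shift.
Bottom surface (1.44 → 1.33): reflection off a lower-index medium gives no phase shift.
Net: one phase inversion between the two reflected rays.
With one net inversion, destructive interference in reflection requires 2 n t = m λ.
The third-smallest nonzero thickness corresponds to m = 3: t = m λ / (2 n) = 3.00 × 410 / (2 × 1.44) = 427 nm.

427 nm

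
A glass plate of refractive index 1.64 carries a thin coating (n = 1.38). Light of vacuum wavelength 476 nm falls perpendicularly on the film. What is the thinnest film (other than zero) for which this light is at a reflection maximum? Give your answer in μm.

0.172 μm

At the upper boundary (n = 1.0 to n = 1.38) the reflected ray undergoes a half-wave phase shift.
Ray reflecting at the bottom interface goes from n = 1.38 toward n = 1.64: a half-wave phase shift.
Zero or two π shifts → no net half-wave offset.
So the condition for constructive reflection is 2 n t = m λ.
Minimum nonzero at m = 1: t = λ / (2 n) = 476 / (2 × 1.38) = 172 nm.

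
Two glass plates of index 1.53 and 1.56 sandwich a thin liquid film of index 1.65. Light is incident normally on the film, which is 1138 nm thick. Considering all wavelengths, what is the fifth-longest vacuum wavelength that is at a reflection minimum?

751 nm

Top surface (1.53 → 1.65): reflection off a higher-index medium gives a half-wave phase shift.
Ray reflecting at the bottom interface goes from n = 1.65 toward n = 1.56: no phase shift.
The two reflections differ by half a wavelength.
For dark reflection here: 2 n t = m λ.
λ = 2 n t / m. The fifth-longest wavelength is m = 5: λ = 2 × 1.65 × 1138 / 5.00 = 751 nm.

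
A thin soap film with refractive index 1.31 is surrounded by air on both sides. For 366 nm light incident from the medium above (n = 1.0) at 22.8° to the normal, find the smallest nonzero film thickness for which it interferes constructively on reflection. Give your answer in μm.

0.0731 μm

Top surface (1.0 → 1.31): reflection off a higher-index medium gives a half-wave phase shift.
Ray reflecting at the bottom interface goes from n = 1.31 toward n = 1.0: no phase shift.
Net: one phase inversion between the two reflected rays.
So the condition for constructive reflection is 2 n t cos θ_r = (m + ½) λ.
Snell's law: 1.0 sin 22.8° = 1.31 sin θ_r → sin θ_r = 0.296, cos θ_r = 0.955.
Minimum at m = 0: t = λ / (4 n cos θ_r) = 366 / (4 × 1.31 × 0.955) = 73.1 nm.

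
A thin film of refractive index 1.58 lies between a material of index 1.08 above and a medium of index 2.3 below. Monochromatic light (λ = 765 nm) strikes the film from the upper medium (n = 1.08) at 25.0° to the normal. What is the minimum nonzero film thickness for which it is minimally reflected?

Top surface (1.08 → 1.58): reflection off a higher-index medium gives a half-wave phase shift.
At the lower boundary (n = 1.58 to n = 2.3) the reflected ray undergoes a half-wave phase shift.
Zero or two π shifts → no net half-wave offset.
For weak reflection here: 2 n t cos θ_r = (m + ½) λ.
Snell's law: 1.08 sin 25.0° = 1.58 sin θ_r → sin θ_r = 0.289, cos θ_r = 0.957.
Minimum at m = 0: t = λ / (4 n cos θ_r) = 765 / (4 × 1.58 × 0.957) = 126 nm.

126 nm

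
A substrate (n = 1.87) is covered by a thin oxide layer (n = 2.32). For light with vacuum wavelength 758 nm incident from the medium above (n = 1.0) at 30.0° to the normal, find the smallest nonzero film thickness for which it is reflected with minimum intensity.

Ray reflecting at the top interface goes from n = 1.0 toward n = 2.32: a half-wave phase shift.
Ray reflecting at the bottom interface goes from n = 2.32 toward n = 1.87: no phase shift.
Net: one phase inversion between the two reflected rays.
With one net inversion, destructive interference in reflection requires 2 n t cos θ_r = m λ.
Snell's law: 1.0 sin 30.0° = 2.32 sin θ_r → sin θ_r = 0.216, cos θ_r = 0.977.
Minimum nonzero at m = 1: t = λ / (2 n cos θ_r) = 758 / (2 × 2.32 × 0.977) = 167 nm.

167 nm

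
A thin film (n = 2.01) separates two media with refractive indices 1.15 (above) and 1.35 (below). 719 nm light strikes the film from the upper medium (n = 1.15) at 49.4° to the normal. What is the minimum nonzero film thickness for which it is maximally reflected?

99.3 nm

Ray reflecting at the top interface goes from n = 1.15 toward n = 2.01: a half-wave phase shift.
Ray reflecting at the bottom interface goes from n = 2.01 toward n = 1.35: no phase shift.
Exactly one π shift → a net half-wave offset.
For maximum reflection here: 2 n t cos θ_r = (m + ½) λ.
Snell's law: 1.15 sin 49.4° = 2.01 sin θ_r → sin θ_r = 0.434, cos θ_r = 0.901.
Minimum at m = 0: t = λ / (4 n cos θ_r) = 719 / (4 × 2.01 × 0.901) = 99.3 nm.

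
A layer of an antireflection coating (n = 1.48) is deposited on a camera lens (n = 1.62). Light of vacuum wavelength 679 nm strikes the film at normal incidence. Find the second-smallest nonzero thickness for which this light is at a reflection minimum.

Ray reflecting at the top interface goes from n = 1.0 toward n = 1.48: a half-wave phase shift.
At the lower boundary (n = 1.48 to n = 1.62) the reflected ray undergoes a half-wave phase shift.
The two reflections carry the same phase change, so no net offset.
So the condition for destructive reflection is 2 n t = (m + ½) λ.
The second-smallest nonzero thickness corresponds to m = 1: t = (m + ½) λ / (2 n) = 1.50 × 679 / (2 × 1.48) = 344 nm.

344 nm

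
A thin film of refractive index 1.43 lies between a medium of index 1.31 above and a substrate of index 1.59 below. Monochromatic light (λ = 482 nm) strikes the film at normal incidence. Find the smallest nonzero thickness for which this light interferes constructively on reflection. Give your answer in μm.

Top surface (1.31 → 1.43): reflection off a higher-index medium gives a half-wave phase shift.
Ray reflecting at the bottom interface goes from n = 1.43 toward n = 1.59: a half-wave phase shift.
Net: no relative phase inversion (both shifts match).
With no net inversion, constructive interference in reflection requires 2 n t = m λ.
The smallest nonzero thickness corresponds to m = 1: t = m λ / (2 n) = 1.00 × 482 / (2 × 1.43) = 169 nm.

0.169 μm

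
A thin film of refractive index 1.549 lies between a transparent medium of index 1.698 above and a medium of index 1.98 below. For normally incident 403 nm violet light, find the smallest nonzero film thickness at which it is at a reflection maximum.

Ray reflecting at the top interface goes from n = 1.698 toward n = 1.549: no phase shift.
Bottom surface (1.549 → 1.98): reflection off a higher-index medium gives a half-wave phase shift.
Net: one phase inversion between the two reflected rays.
For bright reflection here: 2 n t = (m + ½) λ.
Minimum at m = 0: t = λ / (4 n) = 403 / (4 × 1.549) = 65.0 nm.

65.0 nm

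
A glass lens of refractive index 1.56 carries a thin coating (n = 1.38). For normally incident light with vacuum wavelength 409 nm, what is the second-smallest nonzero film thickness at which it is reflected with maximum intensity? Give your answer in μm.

0.296 μm

Ray reflecting at the top interface goes from n = 1.0 toward n = 1.38: a half-wave phase shift.
Bottom surface (1.38 → 1.56): reflection off a higher-index medium gives a half-wave phase shift.
Zero or two π shifts → no net half-wave offset.
For strong reflection here: 2 n t = m λ.
The second-smallest nonzero thickness corresponds to m = 2: t = m λ / (2 n) = 2.00 × 409 / (2 × 1.38) = 296 nm.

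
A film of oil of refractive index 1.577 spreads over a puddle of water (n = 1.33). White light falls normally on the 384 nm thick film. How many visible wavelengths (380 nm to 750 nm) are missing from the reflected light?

2

At the upper boundary (n = 1.0 to n = 1.577) the reflected ray undergoes a half-wave phase shift.
At the lower boundary (n = 1.577 to n = 1.33) the reflected ray undergoes no phase shift.
Exactly one π shift → a net half-wave offset.
So the condition for destructive reflection is 2 n t = m λ.
λ = 2 n t / m = 1211 / m nm.
m=1: 1211 nm (IR); m=2: 606 nm (visible); m=3: 404 nm (visible); m=4: 303 nm (UV).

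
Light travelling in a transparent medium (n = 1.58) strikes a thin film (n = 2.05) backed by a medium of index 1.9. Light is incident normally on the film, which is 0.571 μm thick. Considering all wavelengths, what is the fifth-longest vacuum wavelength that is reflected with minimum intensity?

At the upper boundary (n = 1.58 to n = 2.05) the reflected ray undergoes a half-wave phase shift.
Bottom surface (2.05 → 1.9): reflection off a lower-index medium gives no phase shift.
The two reflections differ by half a wavelength.
With one net inversion, destructive interference in reflection requires 2 n t = m λ.
λ = 2 n t / m. The fifth-longest wavelength is m = 5: λ = 2 × 2.05 × 571 / 5.00 = 468 nm.

468 nm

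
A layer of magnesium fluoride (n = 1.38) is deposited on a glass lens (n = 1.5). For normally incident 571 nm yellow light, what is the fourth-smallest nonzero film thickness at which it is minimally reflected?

724 nm

At the upper boundary (n = 1.0 to n = 1.38) the reflected ray undergoes a half-wave phase shift.
Bottom surface (1.38 → 1.5): reflection off a higher-index medium gives a half-wave phase shift.
Zero or two π shifts → no net half-wave offset.
For weak reflection here: 2 n t = (m + ½) λ.
The fourth-smallest nonzero thickness corresponds to m = 3: t = (m + ½) λ / (2 n) = 3.50 × 571 / (2 × 1.38) = 724 nm.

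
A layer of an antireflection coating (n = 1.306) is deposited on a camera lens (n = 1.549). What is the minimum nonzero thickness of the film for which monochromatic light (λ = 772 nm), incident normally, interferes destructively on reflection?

148 nm

Ray reflecting at the top interface goes from n = 1.0 toward n = 1.306: a half-wave phase shift.
At the lower boundary (n = 1.306 to n = 1.549) the reflected ray undergoes a half-wave phase shift.
Zero or two π shifts → no net half-wave offset.
So the condition for destructive reflection is 2 n t = (m + ½) λ.
Minimum at m = 0: t = λ / (4 n) = 772 / (4 × 1.306) = 148 nm.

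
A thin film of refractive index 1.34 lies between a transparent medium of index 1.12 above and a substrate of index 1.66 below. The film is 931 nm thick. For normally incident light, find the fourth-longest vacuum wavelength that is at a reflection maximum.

Top surface (1.12 → 1.34): reflection off a higher-index medium gives a half-wave phase shift.
Bottom surface (1.34 → 1.66): reflection off a higher-index medium gives a half-wave phase shift.
The two reflections carry the same phase change, so no net offset.
So the condition for constructive reflection is 2 n t = m λ.
λ = 2 n t / m. The fourth-longest wavelength is m = 4: λ = 2 × 1.34 × 931 / 4.00 = 624 nm.

624 nm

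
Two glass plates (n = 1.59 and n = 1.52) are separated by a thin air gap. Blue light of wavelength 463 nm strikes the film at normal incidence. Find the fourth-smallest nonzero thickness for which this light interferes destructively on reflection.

At the upper boundary (n = 1.59 to n = 1.0) the reflected ray undergoes no phase shift.
Ray reflecting at the bottom interface goes from n = 1.0 toward n = 1.52: a half-wave phase shift.
Exactly one π shift → a net half-wave offset.
For dark reflection here: 2 n t = m λ.
The fourth-smallest nonzero thickness corresponds to m = 4: t = m λ / (2 n) = 4.00 × 463 / (2 × 1.0) = 926 nm.

926 nm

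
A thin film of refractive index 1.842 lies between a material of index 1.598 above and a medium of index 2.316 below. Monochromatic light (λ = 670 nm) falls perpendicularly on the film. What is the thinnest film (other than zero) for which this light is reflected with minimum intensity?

90.9 nm

Top surface (1.598 → 1.842): reflection off a higher-index medium gives a half-wave phase shift.
Bottom surface (1.842 → 2.316): reflection off a higher-index medium gives a half-wave phase shift.
Net: no relative phase inversion (both shifts match).
So the condition for destructive reflection is 2 n t = (m + ½) λ.
Minimum at m = 0: t = λ / (4 n) = 670 / (4 × 1.842) = 90.9 nm.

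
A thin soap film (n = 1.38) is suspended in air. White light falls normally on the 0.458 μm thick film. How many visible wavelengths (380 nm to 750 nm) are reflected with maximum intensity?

1

Ray reflecting at the top interface goes from n = 1.0 toward n = 1.38: a half-wave phase shift.
At the lower boundary (n = 1.38 to n = 1.0) the reflected ray undergoes no phase shift.
Net: one phase inversion between the two reflected rays.
So the condition for constructive reflection is 2 n t = (m + ½) λ.
λ = 2 n t / (m + ½) = 1264 / (m + ½) nm.
m=1: 843 nm (IR); m=2: 506 nm (visible); m=3: 361 nm (UV).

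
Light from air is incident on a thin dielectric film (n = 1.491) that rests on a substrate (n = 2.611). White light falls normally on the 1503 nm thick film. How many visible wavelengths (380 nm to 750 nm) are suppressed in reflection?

6

Ray reflecting at the top interface goes from n = 1.0 toward n = 1.491: a half-wave phase shift.
At the lower boundary (n = 1.491 to n = 2.611) the reflected ray undergoes a half-wave phase shift.
Net: no relative phase inversion (both shifts match).
With no net inversion, destructive interference in reflection requires 2 n t = (m + ½) λ.
λ = 2 n t / (m + ½) = 4482 / (m + ½) nm.
m=5: 815 nm (IR); m=6: 690 nm (visible); m=7: 598 nm (visible); m=8: 527 nm (visible); m=9: 472 nm (visible); m=10: 427 nm (visible); m=11: 390 nm (visible); m=12: 359 nm (UV).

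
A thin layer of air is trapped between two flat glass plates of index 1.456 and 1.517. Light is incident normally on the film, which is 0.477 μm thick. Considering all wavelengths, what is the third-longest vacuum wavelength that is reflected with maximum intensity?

382 nm

Top surface (1.456 → 1.0): reflection off a lower-index medium gives no phase shift.
Ray reflecting at the bottom interface goes from n = 1.0 toward n = 1.517: a half-wave phase shift.
Exactly one π shift → a net half-wave offset.
For maximum reflection here: 2 n t = (m + ½) λ.
λ = 2 n t / (m + ½). The third-longest wavelength is m = 2: λ = 2 × 1.0 × 477 / 2.50 = 382 nm.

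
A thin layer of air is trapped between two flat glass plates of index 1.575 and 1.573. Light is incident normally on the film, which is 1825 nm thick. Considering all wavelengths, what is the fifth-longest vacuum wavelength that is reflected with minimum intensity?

Ray reflecting at the top interface goes from n = 1.575 toward n = 1.0: no phase shift.
Ray reflecting at the bottom interface goes from n = 1.0 toward n = 1.573: a half-wave phase shift.
Net: one phase inversion between the two reflected rays.
With one net inversion, destructive interference in reflection requires 2 n t = m λ.
λ = 2 n t / m. The fifth-longest wavelength is m = 5: λ = 2 × 1.0 × 1825 / 5.00 = 730 nm.

730 nm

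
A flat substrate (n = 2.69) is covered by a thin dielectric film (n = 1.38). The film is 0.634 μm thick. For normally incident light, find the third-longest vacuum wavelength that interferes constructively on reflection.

Top surface (1.0 → 1.38): reflection off a higher-index medium gives a half-wave phase shift.
At the lower boundary (n = 1.38 to n = 2.69) the reflected ray undergoes a half-wave phase shift.
Net: no relative phase inversion (both shifts match).
For strong reflection here: 2 n t = m λ.
λ = 2 n t / m. The third-longest wavelength is m = 3: λ = 2 × 1.38 × 634 / 3.00 = 583 nm.

583 nm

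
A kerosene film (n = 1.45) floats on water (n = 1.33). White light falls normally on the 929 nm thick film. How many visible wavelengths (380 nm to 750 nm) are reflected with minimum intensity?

Top surface (1.0 → 1.45): reflection off a higher-index medium gives a half-wave phase shift.
At the lower boundary (n = 1.45 to n = 1.33) the reflected ray undergoes no phase shift.
The two reflections differ by half a wavelength.
For weak reflection here: 2 n t = m λ.
λ = 2 n t / m = 2694 / m nm.
m=3: 898 nm (IR); m=4: 674 nm (visible); m=5: 539 nm (visible); m=6: 449 nm (visible); m=7: 385 nm (visible); m=8: 337 nm (UV).

4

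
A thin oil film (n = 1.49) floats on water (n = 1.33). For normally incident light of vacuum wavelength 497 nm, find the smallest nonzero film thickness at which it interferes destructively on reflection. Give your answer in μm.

Ray reflecting at the top interface goes from n = 1.0 toward n = 1.49: a half-wave phase shift.
At the lower boundary (n = 1.49 to n = 1.33) the reflected ray undergoes no phase shift.
Exactly one π shift → a net half-wave offset.
For weak reflection here: 2 n t = m λ.
Minimum nonzero at m = 1: t = λ / (2 n) = 497 / (2 × 1.49) = 167 nm.

0.167 μm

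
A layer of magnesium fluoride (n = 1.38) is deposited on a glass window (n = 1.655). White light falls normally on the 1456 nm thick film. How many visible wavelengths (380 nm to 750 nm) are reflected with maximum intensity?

At the upper boundary (n = 1.0 to n = 1.38) the reflected ray undergoes a half-wave phase shift.
Ray reflecting at the bottom interface goes from n = 1.38 toward n = 1.655: a half-wave phase shift.
The two reflections carry the same phase change, so no net offset.
So the condition for constructive reflection is 2 n t = m λ.
λ = 2 n t / m = 4019 / m nm.
m=5: 804 nm (IR); m=6: 670 nm (visible); m=7: 574 nm (visible); m=8: 502 nm (visible); m=9: 447 nm (visible); m=10: 402 nm (visible); m=11: 365 nm (UV).

5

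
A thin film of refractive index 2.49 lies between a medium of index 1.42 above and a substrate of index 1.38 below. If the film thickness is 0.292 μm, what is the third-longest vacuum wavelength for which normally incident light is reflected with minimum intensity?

Ray reflecting at the top interface goes from n = 1.42 toward n = 2.49: a half-wave phase shift.
Bottom surface (2.49 → 1.38): reflection off a lower-index medium gives no phase shift.
Exactly one π shift → a net half-wave offset.
For weak reflection here: 2 n t = m λ.
λ = 2 n t / m. The third-longest wavelength is m = 3: λ = 2 × 2.49 × 292 / 3.00 = 485 nm.

485 nm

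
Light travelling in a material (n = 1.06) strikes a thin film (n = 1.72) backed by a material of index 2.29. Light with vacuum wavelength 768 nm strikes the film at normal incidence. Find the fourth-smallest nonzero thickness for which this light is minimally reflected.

781 nm

At the upper boundary (n = 1.06 to n = 1.72) the reflected ray undergoes a half-wave phase shift.
Bottom surface (1.72 → 2.29): reflection off a higher-index medium gives a half-wave phase shift.
The two reflections carry the same phase change, so no net offset.
So the condition for destructive reflection is 2 n t = (m + ½) λ.
The fourth-smallest nonzero thickness corresponds to m = 3: t = (m + ½) λ / (2 n) = 3.50 × 768 / (2 × 1.72) = 781 nm.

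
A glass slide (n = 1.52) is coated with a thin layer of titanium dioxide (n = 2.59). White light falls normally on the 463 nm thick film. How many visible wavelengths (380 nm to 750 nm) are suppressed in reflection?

Ray reflecting at the top interface goes from n = 1.0 toward n = 2.59: a half-wave phase shift.
At the lower boundary (n = 2.59 to n = 1.52) the reflected ray undergoes no phase shift.
Exactly one π shift → a net half-wave offset.
With one net inversion, destructive interference in reflection requires 2 n t = m λ.
λ = 2 n t / m = 2398 / m nm.
m=3: 799 nm (IR); m=4: 600 nm (visible); m=5: 480 nm (visible); m=6: 400 nm (visible); m=7: 343 nm (UV).

3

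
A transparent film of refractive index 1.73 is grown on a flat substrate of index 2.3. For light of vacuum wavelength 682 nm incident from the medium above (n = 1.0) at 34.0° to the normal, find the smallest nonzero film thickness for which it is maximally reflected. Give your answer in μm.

0.208 μm

Ray reflecting at the top interface goes from n = 1.0 toward n = 1.73: a half-wave phase shift.
Bottom surface (1.73 → 2.3): reflection off a higher-index medium gives a half-wave phase shift.
Net: no relative phase inversion (both shifts match).
With no net inversion, constructive interference in reflection requires 2 n t cos θ_r = m λ.
Snell's law: 1.0 sin 34.0° = 1.73 sin θ_r → sin θ_r = 0.323, cos θ_r = 0.946.
Minimum nonzero at m = 1: t = λ / (2 n cos θ_r) = 682 / (2 × 1.73 × 0.946) = 208 nm.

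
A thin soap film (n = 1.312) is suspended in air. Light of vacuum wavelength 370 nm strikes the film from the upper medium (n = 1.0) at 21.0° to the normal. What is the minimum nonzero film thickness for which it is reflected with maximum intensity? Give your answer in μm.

At the upper boundary (n = 1.0 to n = 1.312) the reflected ray undergoes a half-wave phase shift.
Ray reflecting at the bottom interface goes from n = 1.312 toward n = 1.0: no phase shift.
The two reflections differ by half a wavelength.
So the condition for constructive reflection is 2 n t cos θ_r = (m + ½) λ.
Snell's law: 1.0 sin 21.0° = 1.312 sin θ_r → sin θ_r = 0.273, cos θ_r = 0.962.
Minimum at m = 0: t = λ / (4 n cos θ_r) = 370 / (4 × 1.312 × 0.962) = 73.3 nm.

0.0733 μm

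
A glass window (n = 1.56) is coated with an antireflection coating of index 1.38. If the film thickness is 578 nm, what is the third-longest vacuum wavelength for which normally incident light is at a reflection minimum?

Top surface (1.0 → 1.38): reflection off a higher-index medium gives a half-wave phase shift.
Bottom surface (1.38 → 1.56): reflection off a higher-index medium gives a half-wave phase shift.
Zero or two π shifts → no net half-wave offset.
For dark reflection here: 2 n t = (m + ½) λ.
λ = 2 n t / (m + ½). The third-longest wavelength is m = 2: λ = 2 × 1.38 × 578 / 2.50 = 638 nm.

638 nm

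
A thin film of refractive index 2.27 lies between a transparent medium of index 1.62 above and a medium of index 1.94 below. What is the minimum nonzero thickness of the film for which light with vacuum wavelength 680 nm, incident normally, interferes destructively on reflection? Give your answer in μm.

0.150 μm

Top surface (1.62 → 2.27): reflection off a higher-index medium gives a half-wave phase shift.
Bottom surface (2.27 → 1.94): reflection off a lower-index medium gives no phase shift.
Net: one phase inversion between the two reflected rays.
With one net inversion, destructive interference in reflection requires 2 n t = m λ.
Minimum nonzero at m = 1: t = λ / (2 n) = 680 / (2 × 2.27) = 150 nm.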